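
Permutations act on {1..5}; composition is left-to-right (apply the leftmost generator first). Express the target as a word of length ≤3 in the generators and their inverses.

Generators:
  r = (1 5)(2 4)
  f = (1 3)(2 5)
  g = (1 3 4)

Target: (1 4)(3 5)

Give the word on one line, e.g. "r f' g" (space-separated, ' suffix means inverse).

  after r: (1 5)(2 4)
  after f: (1 2 4 5 3)
  after r: (1 4)(3 5)

r f r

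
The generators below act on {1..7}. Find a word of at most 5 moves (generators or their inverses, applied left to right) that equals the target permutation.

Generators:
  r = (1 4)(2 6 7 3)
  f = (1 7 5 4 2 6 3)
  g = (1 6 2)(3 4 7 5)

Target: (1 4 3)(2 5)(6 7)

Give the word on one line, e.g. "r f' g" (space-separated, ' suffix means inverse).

  after r': (1 4)(2 3 7 6)
  after g': (1 3 4 2 5 7)
  after g': (1 5 4 6)(2 7)
  after f: (1 4 3)(2 5)(6 7)

r' g' g' f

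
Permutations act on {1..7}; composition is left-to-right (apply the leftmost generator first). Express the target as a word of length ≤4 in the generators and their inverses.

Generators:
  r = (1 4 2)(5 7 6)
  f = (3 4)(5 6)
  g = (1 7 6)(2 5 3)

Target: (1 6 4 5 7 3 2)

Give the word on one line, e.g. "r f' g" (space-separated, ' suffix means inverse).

  after f': (3 4)(5 6)
  after g: (1 7 6 3 4 2 5)
  after f: (1 7 5)(2 6 4)
  after g: (1 6 4 5 7 3 2)

f' g f g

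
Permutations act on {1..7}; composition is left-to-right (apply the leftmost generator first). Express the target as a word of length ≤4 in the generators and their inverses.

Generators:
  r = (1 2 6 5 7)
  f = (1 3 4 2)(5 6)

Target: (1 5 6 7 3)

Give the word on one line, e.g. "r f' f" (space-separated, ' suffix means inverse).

  after f': (1 2 4 3)(5 6)
  after r: (1 6 7)(2 4 3)
  after f: (1 5 6 7 3)

f' r f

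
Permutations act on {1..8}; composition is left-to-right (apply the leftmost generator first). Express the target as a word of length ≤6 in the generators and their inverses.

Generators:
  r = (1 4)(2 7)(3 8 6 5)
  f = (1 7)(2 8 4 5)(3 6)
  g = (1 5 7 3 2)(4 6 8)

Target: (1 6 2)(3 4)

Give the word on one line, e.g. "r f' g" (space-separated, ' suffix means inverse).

  after r': (1 4)(2 7)(3 5 6 8)
  after r': (3 6)(5 8)
  after r': (1 4)(2 7)(3 8 6 5)
  after g': (1 8 4 2 5 7 3 6)
  after g': (1 6 2)(3 4)

r' r' r' g' g'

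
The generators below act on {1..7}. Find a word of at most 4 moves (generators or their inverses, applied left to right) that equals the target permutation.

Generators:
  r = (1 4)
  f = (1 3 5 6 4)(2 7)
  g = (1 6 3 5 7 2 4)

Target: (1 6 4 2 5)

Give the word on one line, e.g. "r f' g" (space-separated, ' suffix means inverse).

f r g'

  after f: (1 3 5 6 4)(2 7)
  after r: (1 3 5 6)(2 7)
  after g': (1 6 4 2 5)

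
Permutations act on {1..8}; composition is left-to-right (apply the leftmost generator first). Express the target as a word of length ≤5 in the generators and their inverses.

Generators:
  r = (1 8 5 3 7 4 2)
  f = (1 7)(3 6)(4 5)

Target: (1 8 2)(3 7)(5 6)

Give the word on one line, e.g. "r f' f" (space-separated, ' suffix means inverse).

r' f r r f

  after r': (1 2 4 7 3 5 8)
  after f: (1 2 5 8 7 6 3 4)
  after r: (2 3)(4 8)(6 7)
  after r: (1 8 2 7 6 4 5 3)
  after f: (1 8 2)(3 7)(5 6)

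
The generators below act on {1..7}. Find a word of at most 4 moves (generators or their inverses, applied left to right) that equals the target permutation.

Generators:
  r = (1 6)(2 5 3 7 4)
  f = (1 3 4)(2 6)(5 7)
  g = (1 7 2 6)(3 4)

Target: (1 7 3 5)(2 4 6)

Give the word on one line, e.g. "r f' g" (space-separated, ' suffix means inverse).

  after r': (1 6)(2 4 7 3 5)
  after g': (1 2 3 5 7 4)
  after g': (1 7 3 5)(2 4 6)

r' g' g'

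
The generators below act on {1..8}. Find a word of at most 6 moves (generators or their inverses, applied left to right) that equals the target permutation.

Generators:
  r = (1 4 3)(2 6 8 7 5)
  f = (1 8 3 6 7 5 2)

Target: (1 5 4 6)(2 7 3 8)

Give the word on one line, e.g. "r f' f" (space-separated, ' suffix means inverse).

f' r' f r'

  after f': (1 2 5 7 6 3 8)
  after r': (1 5 8 3 6 4)(2 7)
  after f: (1 2 5 3 7)(4 8 6)
  after r': (1 5 4 6)(2 7 3 8)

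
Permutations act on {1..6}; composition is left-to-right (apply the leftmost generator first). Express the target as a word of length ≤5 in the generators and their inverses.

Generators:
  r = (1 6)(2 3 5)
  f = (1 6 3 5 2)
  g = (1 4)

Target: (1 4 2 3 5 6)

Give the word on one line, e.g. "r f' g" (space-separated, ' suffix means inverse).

  after r': (1 6)(2 5 3)
  after g: (1 6 4)(2 5 3)
  after f': (2 3 5 6 4)
  after g: (1 4 2 3 5 6)

r' g f' g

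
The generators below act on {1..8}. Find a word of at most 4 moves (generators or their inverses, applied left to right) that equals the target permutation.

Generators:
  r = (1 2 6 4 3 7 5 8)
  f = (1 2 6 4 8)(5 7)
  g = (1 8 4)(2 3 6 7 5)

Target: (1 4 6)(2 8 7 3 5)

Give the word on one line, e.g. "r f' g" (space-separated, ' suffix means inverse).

r f' r' f'

  after r: (1 2 6 4 3 7 5 8)
  after f': (3 5 4)
  after r': (1 8 5 6 2)(3 7)
  after f': (1 4 6)(2 8 7 3 5)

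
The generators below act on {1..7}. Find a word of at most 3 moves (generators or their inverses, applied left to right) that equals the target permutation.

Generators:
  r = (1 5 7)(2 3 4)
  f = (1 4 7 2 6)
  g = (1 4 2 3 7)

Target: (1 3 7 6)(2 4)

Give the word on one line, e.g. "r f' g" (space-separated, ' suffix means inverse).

g' g' f

  after g': (1 7 3 2 4)
  after g': (1 3 4 7 2)
  after f: (1 3 7 6)(2 4)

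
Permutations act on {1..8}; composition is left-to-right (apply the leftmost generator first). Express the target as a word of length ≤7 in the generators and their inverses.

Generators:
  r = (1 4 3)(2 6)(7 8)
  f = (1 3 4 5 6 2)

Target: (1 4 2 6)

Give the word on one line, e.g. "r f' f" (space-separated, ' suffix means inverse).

  after f: (1 3 4 5 6 2)
  after f: (1 4 6)(2 3 5)
  after r: (1 3 5 6 4 2)(7 8)
  after f': (3 4 6)(7 8)
  after r: (1 4 2 6)

f f r f' r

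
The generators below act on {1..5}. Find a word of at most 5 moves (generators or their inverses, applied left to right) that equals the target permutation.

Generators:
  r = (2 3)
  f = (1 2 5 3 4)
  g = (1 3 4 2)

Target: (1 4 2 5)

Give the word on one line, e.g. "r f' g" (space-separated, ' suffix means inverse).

f' g' f

  after f': (1 4 3 5 2)
  after g': (1 3 5 4)
  after f: (1 4 2 5)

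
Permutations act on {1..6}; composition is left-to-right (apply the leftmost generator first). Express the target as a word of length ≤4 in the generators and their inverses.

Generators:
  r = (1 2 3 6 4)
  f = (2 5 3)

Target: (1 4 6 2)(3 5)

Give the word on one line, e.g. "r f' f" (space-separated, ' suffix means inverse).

r' f

  after r': (1 4 6 3 2)
  after f: (1 4 6 2)(3 5)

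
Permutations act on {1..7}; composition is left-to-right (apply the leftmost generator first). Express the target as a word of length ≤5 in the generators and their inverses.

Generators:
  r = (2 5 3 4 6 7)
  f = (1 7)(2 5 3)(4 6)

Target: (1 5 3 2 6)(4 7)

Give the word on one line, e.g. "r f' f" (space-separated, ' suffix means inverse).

  after r: (2 5 3 4 6 7)
  after f: (1 7 5 2 3 6)
  after r: (1 2 4 6)(3 7)
  after r: (1 5 3 2 6)(4 7)

r f r r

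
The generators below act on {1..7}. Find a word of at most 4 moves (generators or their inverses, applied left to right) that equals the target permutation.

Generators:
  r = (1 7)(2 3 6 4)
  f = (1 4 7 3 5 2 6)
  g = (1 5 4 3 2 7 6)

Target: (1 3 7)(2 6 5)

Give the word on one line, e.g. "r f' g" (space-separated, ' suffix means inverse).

r f' g

  after r: (1 7)(2 3 6 4)
  after f': (1 4 5 3 2 7 6)
  after g: (1 3 7)(2 6 5)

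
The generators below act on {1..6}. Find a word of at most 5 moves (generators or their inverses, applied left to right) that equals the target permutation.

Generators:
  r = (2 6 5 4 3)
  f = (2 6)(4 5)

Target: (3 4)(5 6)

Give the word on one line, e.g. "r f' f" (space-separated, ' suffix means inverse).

  after r': (2 3 4 5 6)
  after f: (2 3 5)
  after r: (3 4)(5 6)

r' f r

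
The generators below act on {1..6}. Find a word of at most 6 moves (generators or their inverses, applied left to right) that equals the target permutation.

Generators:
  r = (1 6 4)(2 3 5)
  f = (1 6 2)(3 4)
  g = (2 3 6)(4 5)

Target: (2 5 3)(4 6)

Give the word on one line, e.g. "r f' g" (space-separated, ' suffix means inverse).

g r g' f' r

  after g: (2 3 6)(4 5)
  after r: (1 6 3 4 2 5)
  after g': (1 3 5)(2 4 6)
  after f': (1 4)(2 3 5)
  after r: (2 5 3)(4 6)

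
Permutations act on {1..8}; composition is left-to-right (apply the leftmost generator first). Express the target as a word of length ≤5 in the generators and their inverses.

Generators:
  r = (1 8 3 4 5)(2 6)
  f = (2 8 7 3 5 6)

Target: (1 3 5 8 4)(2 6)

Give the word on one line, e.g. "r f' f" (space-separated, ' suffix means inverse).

  after r': (1 5 4 3 8)(2 6)
  after r': (1 4 8 5 3)
  after r': (1 3 5 8 4)(2 6)

r' r' r'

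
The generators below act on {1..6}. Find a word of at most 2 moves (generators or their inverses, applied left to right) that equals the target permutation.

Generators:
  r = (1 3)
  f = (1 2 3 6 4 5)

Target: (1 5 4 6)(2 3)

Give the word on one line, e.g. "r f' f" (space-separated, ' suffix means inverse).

  after f': (1 5 4 6 3 2)
  after r': (1 5 4 6)(2 3)

f' r'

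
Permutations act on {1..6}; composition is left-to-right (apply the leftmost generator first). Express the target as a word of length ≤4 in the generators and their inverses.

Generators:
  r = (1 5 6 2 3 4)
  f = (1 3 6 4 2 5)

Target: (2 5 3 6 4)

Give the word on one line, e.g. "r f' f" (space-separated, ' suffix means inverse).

r' f' r' f

  after r': (1 4 3 2 6 5)
  after f': (1 6 2 3 4)
  after r': (1 5)
  after f: (2 5 3 6 4)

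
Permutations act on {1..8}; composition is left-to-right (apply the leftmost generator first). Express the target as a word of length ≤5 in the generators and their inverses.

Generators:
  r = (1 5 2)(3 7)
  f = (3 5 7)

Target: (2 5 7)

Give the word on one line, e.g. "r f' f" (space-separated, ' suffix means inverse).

r' f r f

  after r': (1 2 5)(3 7)
  after f: (1 2 7 5)
  after r: (2 3 7)
  after f: (2 5 7)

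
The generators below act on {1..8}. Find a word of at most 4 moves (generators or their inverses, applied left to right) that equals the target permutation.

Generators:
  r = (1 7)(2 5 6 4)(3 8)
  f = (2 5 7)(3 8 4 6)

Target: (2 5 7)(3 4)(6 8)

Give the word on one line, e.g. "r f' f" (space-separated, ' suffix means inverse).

f' f'

  after f': (2 7 5)(3 6 4 8)
  after f': (2 5 7)(3 4)(6 8)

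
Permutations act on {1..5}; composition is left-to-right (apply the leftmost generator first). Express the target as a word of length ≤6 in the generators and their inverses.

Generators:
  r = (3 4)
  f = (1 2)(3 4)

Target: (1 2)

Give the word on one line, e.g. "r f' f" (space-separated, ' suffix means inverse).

  after r': (3 4)
  after f': (1 2)
  after r: (1 2)(3 4)
  after r: (1 2)

r' f' r r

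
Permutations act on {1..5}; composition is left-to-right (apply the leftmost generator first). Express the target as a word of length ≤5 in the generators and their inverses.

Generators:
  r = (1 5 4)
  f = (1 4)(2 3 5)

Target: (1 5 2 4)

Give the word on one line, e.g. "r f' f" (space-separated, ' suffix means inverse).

  after r: (1 5 4)
  after f: (1 2 3 5)
  after f: (1 3 2 5 4)
  after r': (1 3 2)
  after f: (1 5 2 4)

r f f r' f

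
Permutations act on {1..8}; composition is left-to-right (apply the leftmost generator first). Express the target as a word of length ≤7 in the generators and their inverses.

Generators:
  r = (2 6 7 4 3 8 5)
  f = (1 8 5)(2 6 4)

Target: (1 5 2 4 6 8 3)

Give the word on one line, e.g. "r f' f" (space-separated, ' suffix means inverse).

  after f: (1 8 5)(2 6 4)
  after r: (1 5)(2 7 4 6 3 8)
  after f: (2 7)(3 5 8 6)
  after f: (1 8 4 2 7 6 3)
  after r: (1 5 2 4 6 8 3)

f r f f r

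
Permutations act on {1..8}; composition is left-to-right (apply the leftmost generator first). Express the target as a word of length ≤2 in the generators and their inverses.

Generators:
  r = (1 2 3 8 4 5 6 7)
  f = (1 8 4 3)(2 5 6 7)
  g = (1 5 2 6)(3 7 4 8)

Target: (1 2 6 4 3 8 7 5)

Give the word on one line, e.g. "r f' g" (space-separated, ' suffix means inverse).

f' r'

  after f': (1 3 4 8)(2 7 6 5)
  after r': (1 2 6 4 3 8 7 5)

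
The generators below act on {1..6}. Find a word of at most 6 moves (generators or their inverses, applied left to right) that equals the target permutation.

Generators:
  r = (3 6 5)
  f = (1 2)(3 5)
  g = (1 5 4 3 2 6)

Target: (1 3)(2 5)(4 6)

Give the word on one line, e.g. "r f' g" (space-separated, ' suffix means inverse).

r' f' g f r'

  after r': (3 5 6)
  after f': (1 2)(5 6)
  after g: (1 6 4 3 2 5)
  after f: (1 6 4 5 2 3)
  after r': (1 3)(2 5)(4 6)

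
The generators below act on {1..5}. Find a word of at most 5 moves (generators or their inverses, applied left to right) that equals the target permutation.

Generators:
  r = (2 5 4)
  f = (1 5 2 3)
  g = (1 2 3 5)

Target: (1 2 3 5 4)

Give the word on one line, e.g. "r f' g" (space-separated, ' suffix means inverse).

  after r: (2 5 4)
  after f: (1 5 4 3)
  after f: (1 2 3 5 4)

r f f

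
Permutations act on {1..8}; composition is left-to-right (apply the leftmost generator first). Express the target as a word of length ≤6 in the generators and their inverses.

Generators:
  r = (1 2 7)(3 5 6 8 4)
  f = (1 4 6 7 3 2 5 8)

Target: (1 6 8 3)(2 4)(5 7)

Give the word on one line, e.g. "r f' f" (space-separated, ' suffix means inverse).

f' r r r r

  after f': (1 8 5 2 3 7 6 4)
  after r: (1 4 2 5 7 8 6 3)
  after r: (1 3 2 6 5)(4 7)
  after r: (1 5 2 8 4)(3 7)
  after r: (1 6 8 3)(2 4)(5 7)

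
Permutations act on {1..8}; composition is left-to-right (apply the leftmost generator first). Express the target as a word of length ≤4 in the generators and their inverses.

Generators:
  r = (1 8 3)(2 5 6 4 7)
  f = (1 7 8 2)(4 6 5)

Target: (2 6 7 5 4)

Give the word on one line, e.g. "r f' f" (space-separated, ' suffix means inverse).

r' r' r'

  after r': (1 3 8)(2 7 4 6 5)
  after r': (1 8 3)(2 4 5 7 6)
  after r': (2 6 7 5 4)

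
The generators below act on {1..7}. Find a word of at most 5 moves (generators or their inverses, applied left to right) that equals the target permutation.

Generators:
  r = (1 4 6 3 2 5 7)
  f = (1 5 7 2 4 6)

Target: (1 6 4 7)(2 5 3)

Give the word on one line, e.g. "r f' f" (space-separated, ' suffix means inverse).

r f' r' r'

  after r: (1 4 6 3 2 5 7)
  after f': (1 2)(3 7 6)
  after r': (1 3 5 2 7 4)
  after r': (1 6 4 7)(2 5 3)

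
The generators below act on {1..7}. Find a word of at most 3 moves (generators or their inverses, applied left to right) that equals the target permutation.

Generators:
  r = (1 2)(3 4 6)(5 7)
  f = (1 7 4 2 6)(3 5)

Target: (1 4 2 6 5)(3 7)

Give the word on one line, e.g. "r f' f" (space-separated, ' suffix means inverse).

  after r: (1 2)(3 4 6)(5 7)
  after f': (1 4 2 6 5)(3 7)

r f'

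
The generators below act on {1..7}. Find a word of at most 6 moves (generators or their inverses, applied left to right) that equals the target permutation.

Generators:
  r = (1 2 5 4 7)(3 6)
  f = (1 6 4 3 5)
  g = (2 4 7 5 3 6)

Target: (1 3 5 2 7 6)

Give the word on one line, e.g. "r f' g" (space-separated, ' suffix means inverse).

  after r': (1 7 4 5 2)(3 6)
  after f: (1 7 3 4)(2 6 5)
  after g': (1 4)(2 3)(5 6 7)
  after f': (1 6 7 3 2 4 5)
  after r: (1 3 5 2 7 6)

r' f g' f' r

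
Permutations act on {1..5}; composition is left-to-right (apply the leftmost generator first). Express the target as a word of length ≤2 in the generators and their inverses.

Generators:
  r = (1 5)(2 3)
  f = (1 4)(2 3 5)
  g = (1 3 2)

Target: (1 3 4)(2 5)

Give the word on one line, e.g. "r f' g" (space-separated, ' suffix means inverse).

  after g': (1 2 3)
  after f: (1 3 4)(2 5)

g' f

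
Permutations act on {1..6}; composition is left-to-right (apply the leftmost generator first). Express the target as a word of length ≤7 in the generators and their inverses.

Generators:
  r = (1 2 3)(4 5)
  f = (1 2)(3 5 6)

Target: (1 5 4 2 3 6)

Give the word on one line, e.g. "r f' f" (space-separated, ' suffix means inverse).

f r' f' r f

  after f: (1 2)(3 5 6)
  after r': (2 3 4 5 6)
  after f': (1 2 6)(3 4)
  after r: (1 3 5 4)(2 6)
  after f: (1 5 4 2 3 6)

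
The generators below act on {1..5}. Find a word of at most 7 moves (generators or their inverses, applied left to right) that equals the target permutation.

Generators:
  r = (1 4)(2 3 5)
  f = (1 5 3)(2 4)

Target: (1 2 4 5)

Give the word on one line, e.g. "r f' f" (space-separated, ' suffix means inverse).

f r' r' f f

  after f: (1 5 3)(2 4)
  after r': (1 3 4 5 2)
  after r': (1 2 4 3)
  after f: (1 4)(3 5)
  after f: (1 2 4 5)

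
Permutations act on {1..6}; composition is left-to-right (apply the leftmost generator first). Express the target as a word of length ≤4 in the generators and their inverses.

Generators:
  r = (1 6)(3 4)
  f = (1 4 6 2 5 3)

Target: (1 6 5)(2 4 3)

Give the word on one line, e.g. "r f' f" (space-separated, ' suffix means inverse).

  after f: (1 4 6 2 5 3)
  after r: (1 3 6 2 5 4)
  after f: (2 3)(5 6)
  after r: (1 6 5)(2 4 3)

f r f r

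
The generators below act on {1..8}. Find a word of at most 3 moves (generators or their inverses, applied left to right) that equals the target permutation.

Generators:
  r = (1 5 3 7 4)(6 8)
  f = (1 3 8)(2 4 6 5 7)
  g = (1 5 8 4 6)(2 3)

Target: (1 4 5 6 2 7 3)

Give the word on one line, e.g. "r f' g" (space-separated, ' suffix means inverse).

r f' g'

  after r: (1 5 3 7 4)(6 8)
  after f': (1 6 3 5)(2 7)(4 8)
  after g': (1 4 5 6 2 7 3)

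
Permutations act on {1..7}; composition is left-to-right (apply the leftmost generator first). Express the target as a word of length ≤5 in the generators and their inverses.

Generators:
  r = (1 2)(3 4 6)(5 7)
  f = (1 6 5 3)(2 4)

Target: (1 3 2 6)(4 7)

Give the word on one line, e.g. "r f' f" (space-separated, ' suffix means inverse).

  after r': (1 2)(3 6 4)(5 7)
  after f': (1 4 5 7 6 2 3)
  after r': (1 3 2 6)(4 7)

r' f' r'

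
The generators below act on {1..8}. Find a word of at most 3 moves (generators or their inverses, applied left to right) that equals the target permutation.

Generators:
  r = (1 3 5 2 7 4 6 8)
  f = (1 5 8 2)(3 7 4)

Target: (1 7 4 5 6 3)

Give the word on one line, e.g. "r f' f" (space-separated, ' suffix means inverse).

f r' f

  after f: (1 5 8 2)(3 7 4)
  after r': (1 3 2 8 5 6 4)
  after f: (1 7 4 5 6 3)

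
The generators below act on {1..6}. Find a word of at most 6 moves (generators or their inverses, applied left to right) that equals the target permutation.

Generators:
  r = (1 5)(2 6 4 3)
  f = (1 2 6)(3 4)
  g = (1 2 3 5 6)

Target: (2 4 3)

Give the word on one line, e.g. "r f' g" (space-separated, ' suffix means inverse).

r' f' r f' g

  after r': (1 5)(2 3 4 6)
  after f': (1 5 6)(2 4)
  after r: (2 3)(4 6 5)
  after f': (1 6 5 3)(2 4)
  after g: (2 4 3)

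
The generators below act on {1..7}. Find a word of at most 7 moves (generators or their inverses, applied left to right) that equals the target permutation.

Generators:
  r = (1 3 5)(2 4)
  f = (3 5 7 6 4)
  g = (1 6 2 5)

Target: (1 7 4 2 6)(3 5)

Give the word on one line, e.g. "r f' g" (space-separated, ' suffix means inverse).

f' g r f' g

  after f': (3 4 6 7 5)
  after g: (1 6 7)(2 5 3 4)
  after r: (1 6 7 3 2)
  after f': (1 7 4 6 5 3 2)
  after g: (1 7 4 2 6)(3 5)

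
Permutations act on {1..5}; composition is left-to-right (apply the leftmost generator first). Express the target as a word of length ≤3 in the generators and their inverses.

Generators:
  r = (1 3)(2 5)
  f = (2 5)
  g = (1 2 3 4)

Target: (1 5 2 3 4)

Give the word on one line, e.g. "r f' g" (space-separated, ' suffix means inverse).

g f'

  after g: (1 2 3 4)
  after f': (1 5 2 3 4)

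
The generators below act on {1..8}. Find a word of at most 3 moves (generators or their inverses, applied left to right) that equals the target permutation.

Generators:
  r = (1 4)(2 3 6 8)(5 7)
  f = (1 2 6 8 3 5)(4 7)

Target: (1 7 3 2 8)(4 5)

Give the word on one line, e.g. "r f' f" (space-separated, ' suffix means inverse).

r f'

  after r: (1 4)(2 3 6 8)(5 7)
  after f': (1 7 3 2 8)(4 5)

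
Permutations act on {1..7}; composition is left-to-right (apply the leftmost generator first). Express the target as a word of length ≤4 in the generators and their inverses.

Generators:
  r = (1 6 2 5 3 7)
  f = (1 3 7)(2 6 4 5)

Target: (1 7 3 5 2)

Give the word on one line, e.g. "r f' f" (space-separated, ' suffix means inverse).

  after f': (1 7 3)(2 5 4 6)
  after r: (2 3 6 5 4)
  after f: (1 3 4 6 2 7)
  after f: (1 7 3 5 2)

f' r f f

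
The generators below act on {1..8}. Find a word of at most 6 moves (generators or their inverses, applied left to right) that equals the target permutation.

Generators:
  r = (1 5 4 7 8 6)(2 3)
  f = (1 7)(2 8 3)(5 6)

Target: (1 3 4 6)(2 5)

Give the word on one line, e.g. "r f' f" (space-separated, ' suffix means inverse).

  after f': (1 7)(2 3 8)(5 6)
  after r: (1 8 3 6 4 7 5)
  after f: (1 3 5 7 6 4)(2 8)
  after r: (1 2 6 7)(3 4 5 8)
  after f': (1 3 4 6)(2 5)

f' r f r f'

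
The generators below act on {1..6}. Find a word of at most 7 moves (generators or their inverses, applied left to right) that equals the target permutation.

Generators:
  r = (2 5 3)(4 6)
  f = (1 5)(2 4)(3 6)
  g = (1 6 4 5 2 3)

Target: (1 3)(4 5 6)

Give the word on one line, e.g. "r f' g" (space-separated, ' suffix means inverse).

g' f r f' g

  after g': (1 3 2 5 4 6)
  after f: (1 6 5 2)(3 4)
  after r: (1 4 2)(3 6)
  after f': (1 2 5)
  after g: (1 3)(4 5 6)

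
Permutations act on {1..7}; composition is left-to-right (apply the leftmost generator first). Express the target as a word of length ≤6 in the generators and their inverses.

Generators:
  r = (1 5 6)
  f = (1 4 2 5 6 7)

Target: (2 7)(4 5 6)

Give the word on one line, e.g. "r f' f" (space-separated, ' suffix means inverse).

  after f': (1 7 6 5 2 4)
  after f': (1 6 2)(4 7 5)
  after f': (1 5)(2 7)(4 6)
  after r': (2 7)(4 5 6)

f' f' f' r'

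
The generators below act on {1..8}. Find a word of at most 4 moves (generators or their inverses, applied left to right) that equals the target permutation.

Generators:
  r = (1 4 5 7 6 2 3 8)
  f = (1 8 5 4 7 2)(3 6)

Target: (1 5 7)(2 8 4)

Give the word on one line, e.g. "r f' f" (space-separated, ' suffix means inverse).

  after f: (1 8 5 4 7 2)(3 6)
  after f: (1 5 7)(2 8 4)

f f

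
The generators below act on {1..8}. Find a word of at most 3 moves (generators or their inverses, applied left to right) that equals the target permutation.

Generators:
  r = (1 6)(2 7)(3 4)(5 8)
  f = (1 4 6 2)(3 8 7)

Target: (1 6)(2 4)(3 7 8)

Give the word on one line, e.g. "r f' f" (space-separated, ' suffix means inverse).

f f

  after f: (1 4 6 2)(3 8 7)
  after f: (1 6)(2 4)(3 7 8)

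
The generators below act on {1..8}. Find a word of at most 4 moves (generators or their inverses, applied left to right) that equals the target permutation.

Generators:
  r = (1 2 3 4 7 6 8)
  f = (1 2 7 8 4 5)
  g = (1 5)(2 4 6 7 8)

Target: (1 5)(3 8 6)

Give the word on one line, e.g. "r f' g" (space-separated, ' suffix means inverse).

  after g': (1 5)(2 8 7 6 4)
  after r': (1 5 8 4)(2 6 3)
  after g: (2 7 8 6 3 4 5)
  after f': (1 5)(3 8 6)

g' r' g f'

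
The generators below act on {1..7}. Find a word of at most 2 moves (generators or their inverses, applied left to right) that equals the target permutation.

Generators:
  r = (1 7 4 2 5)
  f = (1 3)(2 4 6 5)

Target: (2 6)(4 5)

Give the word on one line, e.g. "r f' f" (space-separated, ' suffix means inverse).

f' f'

  after f': (1 3)(2 5 6 4)
  after f': (2 6)(4 5)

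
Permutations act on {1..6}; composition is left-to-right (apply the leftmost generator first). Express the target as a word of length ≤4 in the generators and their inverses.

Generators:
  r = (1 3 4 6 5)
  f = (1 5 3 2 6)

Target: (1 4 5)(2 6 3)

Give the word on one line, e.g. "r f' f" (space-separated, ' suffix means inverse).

f' r' f'

  after f': (1 6 2 3 5)
  after r': (1 4 3 6 2)
  after f': (1 4 5)(2 6 3)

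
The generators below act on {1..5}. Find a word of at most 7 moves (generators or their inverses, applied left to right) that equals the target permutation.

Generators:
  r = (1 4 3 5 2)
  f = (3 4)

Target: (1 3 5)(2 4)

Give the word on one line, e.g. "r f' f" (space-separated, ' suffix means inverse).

f r f' f' r

  after f: (3 4)
  after r: (1 4 5 2)
  after f': (1 3 4 5 2)
  after f': (1 4 5 2)
  after r: (1 3 5)(2 4)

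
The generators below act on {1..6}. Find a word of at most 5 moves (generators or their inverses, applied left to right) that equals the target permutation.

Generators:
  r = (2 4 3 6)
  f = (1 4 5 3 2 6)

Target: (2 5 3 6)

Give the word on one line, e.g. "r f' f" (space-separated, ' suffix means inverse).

  after f: (1 4 5 3 2 6)
  after r': (1 2 3 6)(4 5)
  after r': (1 6)(2 4 5)
  after f: (2 5 6 4 3)
  after r': (2 5 3 6)

f r' r' f r'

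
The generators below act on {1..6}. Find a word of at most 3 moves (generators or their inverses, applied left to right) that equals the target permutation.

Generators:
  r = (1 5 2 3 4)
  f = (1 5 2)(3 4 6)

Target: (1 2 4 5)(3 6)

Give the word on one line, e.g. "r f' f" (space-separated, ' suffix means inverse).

r f

  after r: (1 5 2 3 4)
  after f: (1 2 4 5)(3 6)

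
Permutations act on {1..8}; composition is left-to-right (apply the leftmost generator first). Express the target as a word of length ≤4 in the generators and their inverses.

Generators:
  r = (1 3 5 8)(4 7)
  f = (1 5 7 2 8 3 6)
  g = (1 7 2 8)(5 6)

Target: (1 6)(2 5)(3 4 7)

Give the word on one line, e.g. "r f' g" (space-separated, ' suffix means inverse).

f' g g r'

  after f': (1 6 3 8 2 7 5)
  after g: (1 5 7 6 3)
  after g: (1 6 3 7 5 2 8)
  after r': (1 6)(2 5)(3 4 7)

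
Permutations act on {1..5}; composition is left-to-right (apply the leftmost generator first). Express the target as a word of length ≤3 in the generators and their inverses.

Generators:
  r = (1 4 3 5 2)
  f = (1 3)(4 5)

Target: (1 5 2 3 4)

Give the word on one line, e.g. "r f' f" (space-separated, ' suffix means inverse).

r f

  after r: (1 4 3 5 2)
  after f: (1 5 2 3 4)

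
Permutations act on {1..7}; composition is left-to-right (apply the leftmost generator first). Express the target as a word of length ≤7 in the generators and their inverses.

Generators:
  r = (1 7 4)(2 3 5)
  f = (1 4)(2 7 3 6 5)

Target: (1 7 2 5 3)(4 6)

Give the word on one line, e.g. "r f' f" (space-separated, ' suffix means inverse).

f' r f f r

  after f': (1 4)(2 5 6 3 7)
  after r: (3 4 7)(5 6)
  after f: (1 4 3)(2 7 6)
  after f: (2 3 4 6 7 5)
  after r: (1 7 2 5 3)(4 6)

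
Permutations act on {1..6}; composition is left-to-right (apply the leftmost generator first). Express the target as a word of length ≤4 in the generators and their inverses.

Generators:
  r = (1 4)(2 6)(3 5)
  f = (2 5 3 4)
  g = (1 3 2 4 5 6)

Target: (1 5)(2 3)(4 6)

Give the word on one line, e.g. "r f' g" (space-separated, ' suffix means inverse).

f' g r

  after f': (2 4 3 5)
  after g: (1 3 6)(2 5 4)
  after r: (1 5)(2 3)(4 6)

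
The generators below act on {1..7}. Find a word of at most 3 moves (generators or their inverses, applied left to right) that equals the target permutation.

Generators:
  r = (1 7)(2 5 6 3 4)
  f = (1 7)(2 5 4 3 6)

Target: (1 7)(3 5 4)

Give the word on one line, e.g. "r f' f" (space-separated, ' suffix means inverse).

f f r

  after f: (1 7)(2 5 4 3 6)
  after f: (2 4 6 5 3)
  after r: (1 7)(3 5 4)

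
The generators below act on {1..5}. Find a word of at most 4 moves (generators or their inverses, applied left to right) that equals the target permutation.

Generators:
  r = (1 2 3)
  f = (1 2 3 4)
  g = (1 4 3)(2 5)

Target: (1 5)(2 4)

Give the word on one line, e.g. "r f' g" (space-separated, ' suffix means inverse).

  after r: (1 2 3)
  after g: (1 5 2)(3 4)
  after f': (1 5)(2 4)

r g f'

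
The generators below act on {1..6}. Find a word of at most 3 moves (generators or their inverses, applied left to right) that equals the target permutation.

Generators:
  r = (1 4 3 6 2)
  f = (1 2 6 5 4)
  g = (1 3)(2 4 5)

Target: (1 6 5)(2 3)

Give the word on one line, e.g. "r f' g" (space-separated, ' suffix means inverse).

  after r: (1 4 3 6 2)
  after g: (1 5 2 3 6 4)
  after f': (1 6 5)(2 3)

r g f'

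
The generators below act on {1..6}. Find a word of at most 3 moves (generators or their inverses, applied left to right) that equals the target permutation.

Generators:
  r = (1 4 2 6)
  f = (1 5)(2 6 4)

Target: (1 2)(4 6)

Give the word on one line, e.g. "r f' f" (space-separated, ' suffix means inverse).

r' r'

  after r': (1 6 2 4)
  after r': (1 2)(4 6)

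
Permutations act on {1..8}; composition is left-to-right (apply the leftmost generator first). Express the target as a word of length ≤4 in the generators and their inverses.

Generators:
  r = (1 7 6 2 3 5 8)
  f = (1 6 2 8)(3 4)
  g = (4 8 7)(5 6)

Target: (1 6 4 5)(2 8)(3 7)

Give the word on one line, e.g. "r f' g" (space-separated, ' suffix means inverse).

g' r' f' r'

  after g': (4 7 8)(5 6)
  after r': (1 8 4)(2 6 3)(5 7)
  after f': (1 2)(3 6 4 8)(5 7)
  after r': (1 6 4 5)(2 8)(3 7)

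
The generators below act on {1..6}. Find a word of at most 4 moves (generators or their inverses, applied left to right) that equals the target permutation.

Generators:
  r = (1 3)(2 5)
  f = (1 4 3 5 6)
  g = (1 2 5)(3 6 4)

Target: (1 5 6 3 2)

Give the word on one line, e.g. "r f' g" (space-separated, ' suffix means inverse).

g f' r

  after g: (1 2 5)(3 6 4)
  after f': (1 2 3 5 6)
  after r: (1 5 6 3 2)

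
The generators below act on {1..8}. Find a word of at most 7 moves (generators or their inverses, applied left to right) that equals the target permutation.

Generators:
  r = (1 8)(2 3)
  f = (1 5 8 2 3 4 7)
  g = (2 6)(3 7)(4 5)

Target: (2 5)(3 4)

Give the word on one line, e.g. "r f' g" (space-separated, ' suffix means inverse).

f' r r r f

  after f': (1 7 4 3 2 8 5)
  after r: (1 7 4 2)(5 8)
  after r: (1 7 4 3 2 8 5)
  after r: (1 7 4 2)(5 8)
  after f: (2 5)(3 4)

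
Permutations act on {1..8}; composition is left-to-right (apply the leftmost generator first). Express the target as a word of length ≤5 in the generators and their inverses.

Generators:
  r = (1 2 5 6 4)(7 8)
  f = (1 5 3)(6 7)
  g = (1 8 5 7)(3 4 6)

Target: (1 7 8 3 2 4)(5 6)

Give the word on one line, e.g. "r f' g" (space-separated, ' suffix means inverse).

  after f': (1 3 5)(6 7)
  after r': (1 3 2)(4 6 8 7 5)
  after f': (1 5 4 7)(2 3)(6 8)
  after g: (1 7 8 3 2 4)(5 6)

f' r' f' g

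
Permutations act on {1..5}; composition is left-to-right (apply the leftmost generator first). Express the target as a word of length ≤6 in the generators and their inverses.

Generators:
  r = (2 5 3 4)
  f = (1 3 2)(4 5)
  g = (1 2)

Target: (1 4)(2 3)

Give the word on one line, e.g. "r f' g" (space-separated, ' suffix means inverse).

  after r': (2 4 3 5)
  after f: (1 3 4 2 5)
  after g: (1 3 4)(2 5)
  after r: (1 4)(2 3)

r' f g r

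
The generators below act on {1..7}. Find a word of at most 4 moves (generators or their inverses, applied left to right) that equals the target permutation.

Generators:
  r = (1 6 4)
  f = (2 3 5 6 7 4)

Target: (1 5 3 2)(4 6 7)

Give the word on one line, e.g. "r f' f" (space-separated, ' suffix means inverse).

  after r: (1 6 4)
  after f': (1 5 3 2 4)(6 7)
  after r: (1 5 3 2)(4 6 7)

r f' r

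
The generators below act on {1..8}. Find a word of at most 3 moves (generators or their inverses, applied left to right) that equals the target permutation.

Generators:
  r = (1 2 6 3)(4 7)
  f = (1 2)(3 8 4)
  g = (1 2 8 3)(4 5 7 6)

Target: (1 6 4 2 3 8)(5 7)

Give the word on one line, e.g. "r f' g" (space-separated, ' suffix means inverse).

  after g': (1 3 8 2)(4 6 7 5)
  after r': (1 6 4 2 3 8)(5 7)

g' r'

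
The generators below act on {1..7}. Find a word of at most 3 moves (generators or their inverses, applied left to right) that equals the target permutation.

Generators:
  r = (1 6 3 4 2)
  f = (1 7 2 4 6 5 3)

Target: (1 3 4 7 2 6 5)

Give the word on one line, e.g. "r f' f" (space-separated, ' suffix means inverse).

  after r: (1 6 3 4 2)
  after f': (1 4 7)(2 3)(5 6)
  after r': (1 3 4 7 2 6 5)

r f' r'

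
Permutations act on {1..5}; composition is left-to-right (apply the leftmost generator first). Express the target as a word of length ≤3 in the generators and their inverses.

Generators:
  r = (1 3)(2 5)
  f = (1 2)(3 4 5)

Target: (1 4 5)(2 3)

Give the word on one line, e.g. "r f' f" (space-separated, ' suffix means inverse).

r f

  after r: (1 3)(2 5)
  after f: (1 4 5)(2 3)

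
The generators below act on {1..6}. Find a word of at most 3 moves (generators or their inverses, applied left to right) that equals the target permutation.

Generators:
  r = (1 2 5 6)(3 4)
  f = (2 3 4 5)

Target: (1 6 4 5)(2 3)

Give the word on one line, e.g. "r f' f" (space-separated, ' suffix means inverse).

f r' f'

  after f: (2 3 4 5)
  after r': (1 6 5)(2 4)
  after f': (1 6 4 5)(2 3)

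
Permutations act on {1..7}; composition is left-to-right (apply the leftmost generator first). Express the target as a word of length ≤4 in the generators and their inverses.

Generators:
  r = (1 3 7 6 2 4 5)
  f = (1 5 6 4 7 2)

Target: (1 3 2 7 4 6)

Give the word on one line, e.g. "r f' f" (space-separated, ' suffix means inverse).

  after r: (1 3 7 6 2 4 5)
  after f: (1 3 2 7 4 6)

r f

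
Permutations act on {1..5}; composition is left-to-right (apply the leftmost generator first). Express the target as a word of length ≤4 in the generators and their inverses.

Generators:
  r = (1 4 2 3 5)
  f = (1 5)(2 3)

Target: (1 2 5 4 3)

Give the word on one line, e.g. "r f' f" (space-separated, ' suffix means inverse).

r' r' r'

  after r': (1 5 3 2 4)
  after r': (1 3 4 5 2)
  after r': (1 2 5 4 3)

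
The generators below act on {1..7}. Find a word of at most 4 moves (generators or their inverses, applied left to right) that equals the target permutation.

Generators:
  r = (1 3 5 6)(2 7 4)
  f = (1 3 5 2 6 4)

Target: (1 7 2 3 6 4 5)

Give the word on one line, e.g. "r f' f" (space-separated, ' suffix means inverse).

  after f': (1 4 6 2 5 3)
  after r': (1 7 2 3 6 4 5)

f' r'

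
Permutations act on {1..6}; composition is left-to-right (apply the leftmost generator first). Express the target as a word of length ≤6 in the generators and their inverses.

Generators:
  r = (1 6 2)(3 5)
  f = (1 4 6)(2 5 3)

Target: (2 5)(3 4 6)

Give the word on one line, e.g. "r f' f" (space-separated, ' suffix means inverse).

  after f': (1 6 4)(2 3 5)
  after f': (1 4 6)(2 5 3)
  after r': (1 4)(2 3 6)
  after f': (2 5)(3 4 6)

f' f' r' f'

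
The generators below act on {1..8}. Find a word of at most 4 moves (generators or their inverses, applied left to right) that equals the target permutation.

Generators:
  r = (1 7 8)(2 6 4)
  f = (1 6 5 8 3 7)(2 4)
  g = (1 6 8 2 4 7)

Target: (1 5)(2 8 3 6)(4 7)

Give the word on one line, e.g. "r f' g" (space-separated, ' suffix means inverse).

  after r': (1 8 7)(2 4 6)
  after f': (1 5 6 4)(3 8)
  after g': (1 5)(2 8 3 6)(4 7)

r' f' g'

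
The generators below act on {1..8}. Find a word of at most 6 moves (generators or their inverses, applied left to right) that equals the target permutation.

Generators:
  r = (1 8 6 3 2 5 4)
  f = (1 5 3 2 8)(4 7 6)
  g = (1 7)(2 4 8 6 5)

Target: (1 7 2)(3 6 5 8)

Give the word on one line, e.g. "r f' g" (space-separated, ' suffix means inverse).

  after g: (1 7)(2 4 8 6 5)
  after r: (1 7 8 3 2)(4 6)
  after g': (2 7 4 8 3 5 6)
  after g': (1 7 2)(3 6 5 8)

g r g' g'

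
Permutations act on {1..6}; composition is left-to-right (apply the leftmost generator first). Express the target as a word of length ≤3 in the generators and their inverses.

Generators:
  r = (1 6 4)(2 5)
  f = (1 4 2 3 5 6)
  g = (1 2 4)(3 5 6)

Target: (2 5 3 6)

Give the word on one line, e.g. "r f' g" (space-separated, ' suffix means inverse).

  after f: (1 4 2 3 5 6)
  after g: (2 5 3 6)

f g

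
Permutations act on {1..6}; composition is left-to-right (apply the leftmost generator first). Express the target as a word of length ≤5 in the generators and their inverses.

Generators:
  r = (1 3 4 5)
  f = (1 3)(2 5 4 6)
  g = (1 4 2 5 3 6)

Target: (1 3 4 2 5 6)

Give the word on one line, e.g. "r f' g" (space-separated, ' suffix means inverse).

  after g': (1 6 3 5 2 4)
  after r': (1 6)(2 3 4 5)
  after f': (1 4 2)(3 5 6)
  after r': (1 3 4 2 5 6)

g' r' f' r'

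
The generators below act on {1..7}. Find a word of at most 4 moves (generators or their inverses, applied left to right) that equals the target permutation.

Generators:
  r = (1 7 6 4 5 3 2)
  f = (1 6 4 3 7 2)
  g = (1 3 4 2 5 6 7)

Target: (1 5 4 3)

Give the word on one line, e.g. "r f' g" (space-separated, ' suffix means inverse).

g' g' g' f'

  after g': (1 7 6 5 2 4 3)
  after g': (1 6 2 3 7 5 4)
  after g': (1 5 3 6 4 7 2)
  after f': (1 5 4 3)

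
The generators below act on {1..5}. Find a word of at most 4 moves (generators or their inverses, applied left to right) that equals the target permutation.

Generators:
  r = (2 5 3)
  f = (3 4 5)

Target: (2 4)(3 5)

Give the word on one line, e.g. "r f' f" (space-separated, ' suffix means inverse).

  after r': (2 3 5)
  after r': (2 5 3)
  after f': (2 4 3)
  after r: (2 4)(3 5)

r' r' f' r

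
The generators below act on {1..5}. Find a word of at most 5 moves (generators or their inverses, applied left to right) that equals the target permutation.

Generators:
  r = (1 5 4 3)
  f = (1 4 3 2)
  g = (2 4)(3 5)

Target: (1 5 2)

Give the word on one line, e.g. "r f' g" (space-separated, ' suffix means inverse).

  after r': (1 3 4 5)
  after g: (1 5)(2 4 3)
  after f': (1 5 2)

r' g f'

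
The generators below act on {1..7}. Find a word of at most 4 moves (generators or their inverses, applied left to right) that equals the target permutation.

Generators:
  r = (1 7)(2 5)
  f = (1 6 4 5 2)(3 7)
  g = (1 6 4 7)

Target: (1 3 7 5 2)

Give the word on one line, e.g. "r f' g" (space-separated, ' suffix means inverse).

g' f

  after g': (1 7 4 6)
  after f: (1 3 7 5 2)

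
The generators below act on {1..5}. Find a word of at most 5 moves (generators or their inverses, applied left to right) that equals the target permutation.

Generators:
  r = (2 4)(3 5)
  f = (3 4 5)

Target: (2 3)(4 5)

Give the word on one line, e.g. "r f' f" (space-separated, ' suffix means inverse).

  after f': (3 5 4)
  after r: (2 4 5)
  after f: (2 5)(3 4)
  after r': (2 3)(4 5)

f' r f r'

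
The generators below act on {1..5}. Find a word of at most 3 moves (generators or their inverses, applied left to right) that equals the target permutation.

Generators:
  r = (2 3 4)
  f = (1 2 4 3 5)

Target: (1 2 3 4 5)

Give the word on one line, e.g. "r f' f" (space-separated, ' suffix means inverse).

  after r': (2 4 3)
  after f: (1 2 3 4 5)

r' f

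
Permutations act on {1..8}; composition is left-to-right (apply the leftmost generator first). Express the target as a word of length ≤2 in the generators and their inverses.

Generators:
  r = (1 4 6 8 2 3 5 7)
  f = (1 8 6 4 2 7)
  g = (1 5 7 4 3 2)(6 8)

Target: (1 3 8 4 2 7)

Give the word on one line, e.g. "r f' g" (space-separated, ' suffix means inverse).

  after g: (1 5 7 4 3 2)(6 8)
  after r': (1 3 8 4 2 7)

g r'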